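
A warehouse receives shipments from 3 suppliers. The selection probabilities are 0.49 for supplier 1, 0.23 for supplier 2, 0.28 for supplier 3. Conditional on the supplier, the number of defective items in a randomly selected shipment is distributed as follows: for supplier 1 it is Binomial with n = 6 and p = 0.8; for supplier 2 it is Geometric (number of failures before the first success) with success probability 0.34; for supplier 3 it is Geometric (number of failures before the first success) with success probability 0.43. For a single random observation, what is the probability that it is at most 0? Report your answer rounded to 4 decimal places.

Conditional on each supplier, P(X ≤ 0): 1: 6.4e-05; 2: 0.34; 3: 0.43.
By total probability, P(X ≤ 0) = 0.49·6.4e-05 + 0.23·0.34 + 0.28·0.43 = 0.198631.

0.1986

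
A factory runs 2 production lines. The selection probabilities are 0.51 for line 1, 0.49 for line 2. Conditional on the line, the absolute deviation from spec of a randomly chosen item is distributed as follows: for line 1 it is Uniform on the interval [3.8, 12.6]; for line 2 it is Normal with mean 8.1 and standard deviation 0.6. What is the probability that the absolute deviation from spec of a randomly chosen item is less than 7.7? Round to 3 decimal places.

0.350

Conditional on each line, P(X < 7.7): 1: 0.443182; 2: 0.252493.
By total probability, P(X < 7.7) = 0.51·0.443182 + 0.49·0.252493 = 0.349744.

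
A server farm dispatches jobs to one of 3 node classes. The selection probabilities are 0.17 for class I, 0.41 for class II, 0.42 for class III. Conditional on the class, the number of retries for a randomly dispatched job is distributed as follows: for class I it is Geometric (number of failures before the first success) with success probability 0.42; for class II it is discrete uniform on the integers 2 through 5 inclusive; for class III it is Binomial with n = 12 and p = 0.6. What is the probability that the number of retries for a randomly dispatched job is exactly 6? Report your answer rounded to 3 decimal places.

0.077

Conditional on each class, P(X = 6): I: 0.0159889; II: 0; III: 0.176579.
By total probability, P(X = 6) = 0.17·0.0159889 + 0.41·0 + 0.42·0.176579 = 0.0768813.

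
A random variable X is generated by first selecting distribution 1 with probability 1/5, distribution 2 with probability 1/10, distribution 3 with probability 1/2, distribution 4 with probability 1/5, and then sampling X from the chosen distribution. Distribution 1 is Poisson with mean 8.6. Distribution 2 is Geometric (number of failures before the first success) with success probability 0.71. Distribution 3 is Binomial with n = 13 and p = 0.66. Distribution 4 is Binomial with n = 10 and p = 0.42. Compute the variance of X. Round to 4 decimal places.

11.3845

Per component, 1: μ=8.6, E[X²]=82.56; 2: μ=0.408451, E[X²]=0.742115; 3: μ=8.58, E[X²]=76.5336; 4: μ=4.2, E[X²]=20.076.
E[X] = 0.2·8.6 + 0.1·0.408451 + 0.5·8.58 + 0.2·4.2 = 6.89085.
E[X²] = 0.2·82.56 + 0.1·0.742115 + 0.5·76.5336 + 0.2·20.076 = 58.8682.
Var(X) = E[X²] − (E[X])² = 58.8682 − 47.4837 = 11.3845.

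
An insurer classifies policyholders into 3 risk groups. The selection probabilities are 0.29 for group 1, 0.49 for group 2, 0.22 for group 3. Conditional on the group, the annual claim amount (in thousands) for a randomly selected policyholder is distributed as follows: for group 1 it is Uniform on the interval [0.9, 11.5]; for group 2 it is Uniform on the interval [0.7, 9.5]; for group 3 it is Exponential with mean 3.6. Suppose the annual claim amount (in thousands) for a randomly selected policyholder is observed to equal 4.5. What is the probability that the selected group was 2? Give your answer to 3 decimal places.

0.554

Likelihoods f(4.5 | ·): 1: 0.0943396; 2: 0.113636; 3: 0.0795847.
Posterior ∝ prior × likelihood. Numerator for 2: 0.49·0.113636 = 0.0556818.
Normalizing constant: 0.29·0.0943396 + 0.49·0.113636 + 0.22·0.0795847 = 0.100549.
P(2 | observation) = 0.0556818 / 0.100549 = 0.553778.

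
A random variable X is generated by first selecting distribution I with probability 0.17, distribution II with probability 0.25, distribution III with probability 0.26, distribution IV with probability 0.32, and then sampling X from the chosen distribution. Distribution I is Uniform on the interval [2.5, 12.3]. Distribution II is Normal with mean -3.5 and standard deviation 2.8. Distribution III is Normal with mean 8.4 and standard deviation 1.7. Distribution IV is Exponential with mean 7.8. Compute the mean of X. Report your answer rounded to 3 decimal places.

5.063

Component means — I: 7.4; II: -3.5; III: 8.4; IV: 7.8.
E[X] = 0.17·7.4 + 0.25·-3.5 + 0.26·8.4 + 0.32·7.8 = 5.063.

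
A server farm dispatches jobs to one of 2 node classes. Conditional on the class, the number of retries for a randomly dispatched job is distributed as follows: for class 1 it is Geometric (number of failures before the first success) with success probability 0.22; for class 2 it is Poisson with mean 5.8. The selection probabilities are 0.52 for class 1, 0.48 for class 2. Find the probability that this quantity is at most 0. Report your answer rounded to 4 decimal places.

Conditional on each class, P(X ≤ 0): 1: 0.22; 2: 0.00302755.
By total probability, P(X ≤ 0) = 0.52·0.22 + 0.48·0.00302755 = 0.115853.

0.1159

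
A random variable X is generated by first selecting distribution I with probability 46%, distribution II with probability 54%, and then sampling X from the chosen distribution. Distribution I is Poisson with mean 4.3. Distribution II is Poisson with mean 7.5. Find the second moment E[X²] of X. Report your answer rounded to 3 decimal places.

44.908

For each component E[X²] = Var + (mean)², giving I: 22.79; II: 63.75.
Overall E[X²] = 0.46·22.79 + 0.54·63.75 = 44.9084.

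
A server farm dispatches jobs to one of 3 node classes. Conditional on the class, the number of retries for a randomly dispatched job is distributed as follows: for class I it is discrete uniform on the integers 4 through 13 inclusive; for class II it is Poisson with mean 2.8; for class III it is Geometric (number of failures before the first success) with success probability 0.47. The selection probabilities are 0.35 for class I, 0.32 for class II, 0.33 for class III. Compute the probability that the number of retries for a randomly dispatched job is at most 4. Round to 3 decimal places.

Conditional on each class, P(X ≤ 4): I: 0.1; II: 0.847676; III: 0.95818.
By total probability, P(X ≤ 4) = 0.35·0.1 + 0.32·0.847676 + 0.33·0.95818 = 0.622456.

0.622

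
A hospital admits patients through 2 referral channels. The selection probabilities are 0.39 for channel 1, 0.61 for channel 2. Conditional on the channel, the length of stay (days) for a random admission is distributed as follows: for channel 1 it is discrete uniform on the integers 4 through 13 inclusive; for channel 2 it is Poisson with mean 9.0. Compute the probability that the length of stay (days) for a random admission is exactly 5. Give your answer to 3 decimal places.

0.076

Conditional on each channel, P(X = 5): 1: 0.1; 2: 0.0607269.
By total probability, P(X = 5) = 0.39·0.1 + 0.61·0.0607269 = 0.0760434.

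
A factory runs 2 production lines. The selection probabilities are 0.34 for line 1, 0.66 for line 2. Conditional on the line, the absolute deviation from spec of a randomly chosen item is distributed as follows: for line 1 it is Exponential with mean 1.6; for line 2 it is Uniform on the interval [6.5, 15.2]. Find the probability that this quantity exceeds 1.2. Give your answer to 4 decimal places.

Conditional on each line, P(X > 1.2): 1: 0.472367; 2: 1.
By total probability, P(X > 1.2) = 0.34·0.472367 + 0.66·1 = 0.820605.

0.8206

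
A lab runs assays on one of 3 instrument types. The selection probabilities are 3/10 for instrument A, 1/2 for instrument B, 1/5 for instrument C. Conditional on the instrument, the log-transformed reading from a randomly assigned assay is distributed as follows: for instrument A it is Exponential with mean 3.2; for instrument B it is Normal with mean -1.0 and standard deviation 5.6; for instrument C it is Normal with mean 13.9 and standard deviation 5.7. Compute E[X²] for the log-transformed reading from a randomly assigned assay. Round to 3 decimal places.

For each component E[X²] = Var + (mean)², giving A: 20.48; B: 32.36; C: 225.7.
Overall E[X²] = 0.3·20.48 + 0.5·32.36 + 0.2·225.7 = 67.464.

67.464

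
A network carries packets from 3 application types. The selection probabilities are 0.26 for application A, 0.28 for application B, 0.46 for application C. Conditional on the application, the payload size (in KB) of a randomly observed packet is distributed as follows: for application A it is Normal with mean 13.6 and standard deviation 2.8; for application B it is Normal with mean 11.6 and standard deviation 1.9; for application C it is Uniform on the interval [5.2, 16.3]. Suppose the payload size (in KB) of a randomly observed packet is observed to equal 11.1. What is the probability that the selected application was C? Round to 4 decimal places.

Likelihoods f(11.1 | ·): A: 0.0956409; B: 0.202824; C: 0.0900901.
Posterior ∝ prior × likelihood. Numerator for C: 0.46·0.0900901 = 0.0414414.
Normalizing constant: 0.26·0.0956409 + 0.28·0.202824 + 0.46·0.0900901 = 0.123099.
P(C | observation) = 0.0414414 / 0.123099 = 0.336652.

0.3367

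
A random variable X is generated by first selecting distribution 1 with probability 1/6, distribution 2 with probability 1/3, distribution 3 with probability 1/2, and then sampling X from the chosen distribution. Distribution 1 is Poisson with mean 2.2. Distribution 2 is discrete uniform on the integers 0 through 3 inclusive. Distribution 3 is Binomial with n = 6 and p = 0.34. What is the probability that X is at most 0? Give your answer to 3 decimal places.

Conditional on each component, P(X ≤ 0): 1: 0.110803; 2: 0.25; 3: 0.082654.
By total probability, P(X ≤ 0) = 0.166667·0.110803 + 0.333333·0.25 + 0.5·0.082654 = 0.143128.

0.143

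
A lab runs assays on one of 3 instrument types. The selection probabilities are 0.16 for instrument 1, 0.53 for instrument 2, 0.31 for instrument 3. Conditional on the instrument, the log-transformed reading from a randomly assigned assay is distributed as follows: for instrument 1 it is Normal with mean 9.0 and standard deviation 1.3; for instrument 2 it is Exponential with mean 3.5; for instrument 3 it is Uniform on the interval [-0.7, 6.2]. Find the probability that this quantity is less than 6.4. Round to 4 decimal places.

0.7585

Conditional on each instrument, P(X < 6.4): 1: 0.0227501; 2: 0.839357; 3: 1.
By total probability, P(X < 6.4) = 0.16·0.0227501 + 0.53·0.839357 + 0.31·1 = 0.758499.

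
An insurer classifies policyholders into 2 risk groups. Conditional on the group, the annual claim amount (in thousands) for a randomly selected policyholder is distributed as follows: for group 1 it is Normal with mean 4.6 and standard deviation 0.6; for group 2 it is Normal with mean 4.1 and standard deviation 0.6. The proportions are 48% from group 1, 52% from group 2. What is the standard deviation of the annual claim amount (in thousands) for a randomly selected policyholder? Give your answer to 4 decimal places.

Per component, 1: μ=4.6, E[X²]=21.52; 2: μ=4.1, E[X²]=17.17.
E[X] = 0.48·4.6 + 0.52·4.1 = 4.34.
E[X²] = 0.48·21.52 + 0.52·17.17 = 19.258.
Var(X) = E[X²] − (E[X])² = 19.258 − 18.8356 = 0.4224.
SD(X) = √0.4224 = 0.649923.

0.6499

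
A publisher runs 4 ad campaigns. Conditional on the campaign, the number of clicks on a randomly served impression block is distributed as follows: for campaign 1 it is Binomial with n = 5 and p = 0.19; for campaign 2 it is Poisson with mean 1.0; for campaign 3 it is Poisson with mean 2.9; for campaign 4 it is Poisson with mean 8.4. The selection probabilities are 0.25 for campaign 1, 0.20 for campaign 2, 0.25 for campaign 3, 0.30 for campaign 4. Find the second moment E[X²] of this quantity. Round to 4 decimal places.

27.3335

For each component E[X²] = Var + (mean)², giving 1: 1.672; 2: 2; 3: 11.31; 4: 78.96.
Overall E[X²] = 0.25·1.672 + 0.2·2 + 0.25·11.31 + 0.3·78.96 = 27.3335.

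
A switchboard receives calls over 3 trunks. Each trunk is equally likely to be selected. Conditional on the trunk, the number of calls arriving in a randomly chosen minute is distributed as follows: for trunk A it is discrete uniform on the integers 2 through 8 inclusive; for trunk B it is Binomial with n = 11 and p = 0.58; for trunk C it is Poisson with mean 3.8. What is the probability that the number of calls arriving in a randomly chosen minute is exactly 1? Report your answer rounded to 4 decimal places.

0.0287

Conditional on each trunk, P(X = 1): A: 0; B: 0.00108972; C: 0.0850089.
By total probability, P(X = 1) = 0.333333·0 + 0.333333·0.00108972 + 0.333333·0.0850089 = 0.0286995.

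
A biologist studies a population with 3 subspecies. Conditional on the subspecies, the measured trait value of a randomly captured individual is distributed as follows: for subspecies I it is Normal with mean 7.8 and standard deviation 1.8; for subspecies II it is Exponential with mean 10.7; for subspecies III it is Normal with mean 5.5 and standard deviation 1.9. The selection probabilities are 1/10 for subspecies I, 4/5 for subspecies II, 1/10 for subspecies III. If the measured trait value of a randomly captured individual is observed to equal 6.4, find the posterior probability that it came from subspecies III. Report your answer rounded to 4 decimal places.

Likelihoods f(6.4 | ·): I: 0.163786; II: 0.0513868; III: 0.187687.
Posterior ∝ prior × likelihood. Numerator for III: 0.1·0.187687 = 0.0187687.
Normalizing constant: 0.1·0.163786 + 0.8·0.0513868 + 0.1·0.187687 = 0.0762567.
P(III | observation) = 0.0187687 / 0.0762567 = 0.246125.

0.2461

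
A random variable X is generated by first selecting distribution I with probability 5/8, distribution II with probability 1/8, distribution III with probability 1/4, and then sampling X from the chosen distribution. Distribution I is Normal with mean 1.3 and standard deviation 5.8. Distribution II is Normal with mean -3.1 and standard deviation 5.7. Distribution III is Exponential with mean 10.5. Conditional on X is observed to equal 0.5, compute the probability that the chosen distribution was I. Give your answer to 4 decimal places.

0.5877

Likelihoods f(0.5 | ·): I: 0.068132; II: 0.0573346; III: 0.0908092.
Posterior ∝ prior × likelihood. Numerator for I: 0.625·0.068132 = 0.0425825.
Normalizing constant: 0.625·0.068132 + 0.125·0.0573346 + 0.25·0.0908092 = 0.0724516.
P(I | observation) = 0.0425825 / 0.0724516 = 0.587737.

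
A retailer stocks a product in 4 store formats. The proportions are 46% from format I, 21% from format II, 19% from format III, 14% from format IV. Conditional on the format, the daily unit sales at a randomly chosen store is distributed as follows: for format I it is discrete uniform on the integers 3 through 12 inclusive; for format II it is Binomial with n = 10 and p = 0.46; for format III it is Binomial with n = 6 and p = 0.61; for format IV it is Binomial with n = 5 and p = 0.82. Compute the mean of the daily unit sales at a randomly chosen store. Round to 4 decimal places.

5.6854

Component means — I: 7.5; II: 4.6; III: 3.66; IV: 4.1.
E[X] = 0.46·7.5 + 0.21·4.6 + 0.19·3.66 + 0.14·4.1 = 5.6854.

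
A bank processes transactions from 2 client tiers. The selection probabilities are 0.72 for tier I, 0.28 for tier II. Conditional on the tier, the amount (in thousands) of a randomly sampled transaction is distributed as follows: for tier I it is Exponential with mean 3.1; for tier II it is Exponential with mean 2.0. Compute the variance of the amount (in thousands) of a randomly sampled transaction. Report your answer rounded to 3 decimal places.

Per component, I: μ=3.1, E[X²]=19.22; II: μ=2, E[X²]=8.
E[X] = 0.72·3.1 + 0.28·2 = 2.792.
E[X²] = 0.72·19.22 + 0.28·8 = 16.0784.
Var(X) = E[X²] − (E[X])² = 16.0784 − 7.79526 = 8.28314.

8.283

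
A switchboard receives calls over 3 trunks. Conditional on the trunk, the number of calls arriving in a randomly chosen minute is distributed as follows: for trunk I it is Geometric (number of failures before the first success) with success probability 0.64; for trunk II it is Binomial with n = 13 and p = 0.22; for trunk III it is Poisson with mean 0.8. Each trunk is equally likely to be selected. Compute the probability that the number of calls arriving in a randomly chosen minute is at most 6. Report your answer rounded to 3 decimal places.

Conditional on each trunk, P(X ≤ 6): I: 0.999216; II: 0.987963; III: 0.999979.
By total probability, P(X ≤ 6) = 0.333333·0.999216 + 0.333333·0.987963 + 0.333333·0.999979 = 0.99572.

0.996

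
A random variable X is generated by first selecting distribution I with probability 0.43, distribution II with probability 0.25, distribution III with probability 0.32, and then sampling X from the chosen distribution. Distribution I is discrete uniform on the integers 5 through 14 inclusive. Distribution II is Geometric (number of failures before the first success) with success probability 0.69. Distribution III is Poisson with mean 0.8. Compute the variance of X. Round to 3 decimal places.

Per component, I: μ=9.5, E[X²]=98.5; II: μ=0.449275, E[X²]=0.852972; III: μ=0.8, E[X²]=1.44.
E[X] = 0.43·9.5 + 0.25·0.449275 + 0.32·0.8 = 4.45332.
E[X²] = 0.43·98.5 + 0.25·0.852972 + 0.32·1.44 = 43.029.
Var(X) = E[X²] − (E[X])² = 43.029 − 19.832 = 23.197.

23.197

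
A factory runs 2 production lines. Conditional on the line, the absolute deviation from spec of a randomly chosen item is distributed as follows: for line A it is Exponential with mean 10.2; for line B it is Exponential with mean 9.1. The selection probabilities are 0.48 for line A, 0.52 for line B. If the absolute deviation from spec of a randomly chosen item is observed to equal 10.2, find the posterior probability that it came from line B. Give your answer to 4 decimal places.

Likelihoods f(10.2 | ·): A: 0.0360666; B: 0.0358234.
Posterior ∝ prior × likelihood. Numerator for B: 0.52·0.0358234 = 0.0186282.
Normalizing constant: 0.48·0.0360666 + 0.52·0.0358234 = 0.0359401.
P(B | observation) = 0.0186282 / 0.0359401 = 0.518311.

0.5183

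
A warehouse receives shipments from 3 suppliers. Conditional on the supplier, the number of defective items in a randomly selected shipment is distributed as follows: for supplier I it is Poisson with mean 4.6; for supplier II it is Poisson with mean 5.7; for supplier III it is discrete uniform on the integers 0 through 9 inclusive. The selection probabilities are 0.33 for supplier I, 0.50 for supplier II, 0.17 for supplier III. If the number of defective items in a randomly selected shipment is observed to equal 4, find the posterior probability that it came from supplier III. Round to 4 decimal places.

Likelihoods P(X=4 | ·): I: 0.187528; II: 0.147167; III: 0.1.
Posterior ∝ prior × likelihood. Numerator for III: 0.17·0.1 = 0.017.
Normalizing constant: 0.33·0.187528 + 0.5·0.147167 + 0.17·0.1 = 0.152468.
P(III | observation) = 0.017 / 0.152468 = 0.111499.

0.1115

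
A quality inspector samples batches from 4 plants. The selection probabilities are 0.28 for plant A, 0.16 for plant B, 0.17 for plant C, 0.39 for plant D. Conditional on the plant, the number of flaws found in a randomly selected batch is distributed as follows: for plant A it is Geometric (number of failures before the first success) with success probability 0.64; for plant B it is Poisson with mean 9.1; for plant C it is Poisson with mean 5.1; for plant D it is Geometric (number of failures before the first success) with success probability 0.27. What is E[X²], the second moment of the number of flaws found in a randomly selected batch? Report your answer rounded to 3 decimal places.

27.085

For each component E[X²] = Var + (mean)², giving A: 1.19531; B: 91.91; C: 31.11; D: 17.3237.
Overall E[X²] = 0.28·1.19531 + 0.16·91.91 + 0.17·31.11 + 0.39·17.3237 = 27.0852.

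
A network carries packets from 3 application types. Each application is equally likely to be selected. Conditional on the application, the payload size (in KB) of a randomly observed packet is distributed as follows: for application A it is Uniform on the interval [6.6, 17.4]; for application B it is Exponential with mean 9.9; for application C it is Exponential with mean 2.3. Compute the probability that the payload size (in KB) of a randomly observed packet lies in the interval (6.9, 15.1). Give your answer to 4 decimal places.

0.3627

Conditional on each application, P(6.9 < X < 15.1): A: 0.759259; B: 0.280526; C: 0.0483786.
By total probability, P(6.9 < X < 15.1) = 0.333333·0.759259 + 0.333333·0.280526 + 0.333333·0.0483786 = 0.362721.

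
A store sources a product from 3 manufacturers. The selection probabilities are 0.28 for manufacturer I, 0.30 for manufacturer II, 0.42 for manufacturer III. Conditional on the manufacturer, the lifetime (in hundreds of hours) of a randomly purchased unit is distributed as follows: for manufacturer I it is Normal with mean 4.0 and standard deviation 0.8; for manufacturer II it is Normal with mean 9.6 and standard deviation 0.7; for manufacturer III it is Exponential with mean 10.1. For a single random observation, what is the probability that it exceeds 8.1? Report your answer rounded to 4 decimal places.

Conditional on each manufacturer, P(X > 8.1): I: 1.48769e-07; II: 0.983938; III: 0.44844.
By total probability, P(X > 8.1) = 0.28·1.48769e-07 + 0.3·0.983938 + 0.42·0.44844 = 0.483526.

0.4835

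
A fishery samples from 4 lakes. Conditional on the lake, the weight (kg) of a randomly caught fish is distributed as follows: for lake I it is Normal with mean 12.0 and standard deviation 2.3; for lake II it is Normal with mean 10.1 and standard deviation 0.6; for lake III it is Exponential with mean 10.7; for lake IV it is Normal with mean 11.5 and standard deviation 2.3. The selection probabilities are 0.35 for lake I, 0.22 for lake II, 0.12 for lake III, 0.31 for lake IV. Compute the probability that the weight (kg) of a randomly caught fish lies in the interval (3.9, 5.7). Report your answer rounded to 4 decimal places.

Conditional on each lake, P(3.9 < X < 5.7): I: 0.00286573; II: 1.12244e-13; III: 0.107542; IV: 0.00536283.
By total probability, P(3.9 < X < 5.7) = 0.35·0.00286573 + 0.22·1.12244e-13 + 0.12·0.107542 + 0.31·0.00536283 = 0.0155705.

0.0156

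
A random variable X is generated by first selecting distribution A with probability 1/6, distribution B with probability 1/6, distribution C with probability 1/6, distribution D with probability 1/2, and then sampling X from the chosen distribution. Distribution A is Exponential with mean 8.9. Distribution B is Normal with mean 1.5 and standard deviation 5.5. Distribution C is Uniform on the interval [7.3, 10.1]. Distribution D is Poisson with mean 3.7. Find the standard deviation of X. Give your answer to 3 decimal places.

5.282

Per component, A: μ=8.9, E[X²]=158.42; B: μ=1.5, E[X²]=32.5; C: μ=8.7, E[X²]=76.3433; D: μ=3.7, E[X²]=17.39.
E[X] = 0.166667·8.9 + 0.166667·1.5 + 0.166667·8.7 + 0.5·3.7 = 5.03333.
E[X²] = 0.166667·158.42 + 0.166667·32.5 + 0.166667·76.3433 + 0.5·17.39 = 53.2389.
Var(X) = E[X²] − (E[X])² = 53.2389 − 25.3344 = 27.9044.
SD(X) = √27.9044 = 5.28247.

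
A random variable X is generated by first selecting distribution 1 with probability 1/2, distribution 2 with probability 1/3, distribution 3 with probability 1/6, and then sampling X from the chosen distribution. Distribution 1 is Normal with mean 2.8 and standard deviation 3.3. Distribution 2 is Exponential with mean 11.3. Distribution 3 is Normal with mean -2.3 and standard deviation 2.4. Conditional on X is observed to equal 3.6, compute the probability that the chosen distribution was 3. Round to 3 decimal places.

Likelihoods f(3.6 | ·): 1: 0.117391; 2: 0.064352; 3: 0.00809824.
Posterior ∝ prior × likelihood. Numerator for 3: 0.166667·0.00809824 = 0.00134971.
Normalizing constant: 0.5·0.117391 + 0.333333·0.064352 + 0.166667·0.00809824 = 0.0814958.
P(3 | observation) = 0.00134971 / 0.0814958 = 0.0165617.

0.017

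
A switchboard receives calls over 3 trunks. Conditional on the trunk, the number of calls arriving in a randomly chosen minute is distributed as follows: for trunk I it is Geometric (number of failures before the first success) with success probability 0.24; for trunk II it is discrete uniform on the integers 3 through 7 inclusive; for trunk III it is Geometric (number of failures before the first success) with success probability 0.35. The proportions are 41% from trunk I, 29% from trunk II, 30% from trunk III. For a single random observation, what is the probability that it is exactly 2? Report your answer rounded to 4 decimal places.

0.1012

Conditional on each trunk, P(X = 2): I: 0.138624; II: 0; III: 0.147875.
By total probability, P(X = 2) = 0.41·0.138624 + 0.29·0 + 0.3·0.147875 = 0.101198.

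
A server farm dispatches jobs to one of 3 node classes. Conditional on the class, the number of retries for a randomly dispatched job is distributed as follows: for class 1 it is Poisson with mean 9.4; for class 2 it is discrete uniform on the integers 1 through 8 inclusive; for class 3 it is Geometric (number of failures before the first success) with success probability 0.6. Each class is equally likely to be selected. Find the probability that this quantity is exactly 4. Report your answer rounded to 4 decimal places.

Conditional on each class, P(X = 4): 1: 0.0269111; 2: 0.125; 3: 0.01536.
By total probability, P(X = 4) = 0.333333·0.0269111 + 0.333333·0.125 + 0.333333·0.01536 = 0.055757.

0.0558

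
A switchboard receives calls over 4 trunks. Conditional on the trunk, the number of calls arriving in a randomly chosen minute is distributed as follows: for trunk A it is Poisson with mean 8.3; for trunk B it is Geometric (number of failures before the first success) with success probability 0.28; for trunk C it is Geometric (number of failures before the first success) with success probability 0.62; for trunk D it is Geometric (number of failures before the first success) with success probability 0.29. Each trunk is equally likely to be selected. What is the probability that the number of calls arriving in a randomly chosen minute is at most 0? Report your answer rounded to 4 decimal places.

0.2976

Conditional on each trunk, P(X ≤ 0): A: 0.000248517; B: 0.28; C: 0.62; D: 0.29.
By total probability, P(X ≤ 0) = 0.25·0.000248517 + 0.25·0.28 + 0.25·0.62 + 0.25·0.29 = 0.297562.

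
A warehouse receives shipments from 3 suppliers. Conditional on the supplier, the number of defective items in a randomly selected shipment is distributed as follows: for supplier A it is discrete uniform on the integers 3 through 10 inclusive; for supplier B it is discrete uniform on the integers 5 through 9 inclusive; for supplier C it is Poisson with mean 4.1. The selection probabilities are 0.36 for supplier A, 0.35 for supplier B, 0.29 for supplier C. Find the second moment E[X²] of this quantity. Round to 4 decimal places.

For each component E[X²] = Var + (mean)², giving A: 47.5; B: 51; C: 20.91.
Overall E[X²] = 0.36·47.5 + 0.35·51 + 0.29·20.91 = 41.0139.

41.0139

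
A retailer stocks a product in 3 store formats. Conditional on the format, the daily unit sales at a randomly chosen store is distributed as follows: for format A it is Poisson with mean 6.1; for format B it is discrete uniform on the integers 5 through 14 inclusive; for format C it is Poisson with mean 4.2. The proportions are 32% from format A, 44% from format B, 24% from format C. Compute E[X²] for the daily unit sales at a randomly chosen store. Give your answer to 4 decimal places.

For each component E[X²] = Var + (mean)², giving A: 43.31; B: 98.5; C: 21.84.
Overall E[X²] = 0.32·43.31 + 0.44·98.5 + 0.24·21.84 = 62.4408.

62.4408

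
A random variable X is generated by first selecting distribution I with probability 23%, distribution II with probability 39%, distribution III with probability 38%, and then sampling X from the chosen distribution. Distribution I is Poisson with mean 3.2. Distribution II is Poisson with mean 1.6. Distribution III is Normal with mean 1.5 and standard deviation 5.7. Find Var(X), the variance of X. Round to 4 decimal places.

Per component, I: μ=3.2, E[X²]=13.44; II: μ=1.6, E[X²]=4.16; III: μ=1.5, E[X²]=34.74.
E[X] = 0.23·3.2 + 0.39·1.6 + 0.38·1.5 = 1.93.
E[X²] = 0.23·13.44 + 0.39·4.16 + 0.38·34.74 = 17.9148.
Var(X) = E[X²] − (E[X])² = 17.9148 − 3.7249 = 14.1899.

14.1899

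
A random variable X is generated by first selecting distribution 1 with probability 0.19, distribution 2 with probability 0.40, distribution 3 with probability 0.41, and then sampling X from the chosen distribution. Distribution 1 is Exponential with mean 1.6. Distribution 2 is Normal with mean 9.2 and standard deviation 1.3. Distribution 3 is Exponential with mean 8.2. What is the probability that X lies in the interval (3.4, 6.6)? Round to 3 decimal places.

0.116

Conditional on each component, P(3.4 < X < 6.6): 1: 0.103269; 2: 0.0227461; 3: 0.213439.
By total probability, P(3.4 < X < 6.6) = 0.19·0.103269 + 0.4·0.0227461 + 0.41·0.213439 = 0.11623.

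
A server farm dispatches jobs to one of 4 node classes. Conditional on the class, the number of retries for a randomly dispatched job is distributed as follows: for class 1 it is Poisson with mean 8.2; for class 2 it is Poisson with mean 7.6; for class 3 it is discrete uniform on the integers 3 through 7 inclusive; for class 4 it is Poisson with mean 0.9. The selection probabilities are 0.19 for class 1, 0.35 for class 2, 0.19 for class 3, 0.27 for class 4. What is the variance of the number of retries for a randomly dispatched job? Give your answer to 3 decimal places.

13.522

Per component, 1: μ=8.2, E[X²]=75.44; 2: μ=7.6, E[X²]=65.36; 3: μ=5, E[X²]=27; 4: μ=0.9, E[X²]=1.71.
E[X] = 0.19·8.2 + 0.35·7.6 + 0.19·5 + 0.27·0.9 = 5.411.
E[X²] = 0.19·75.44 + 0.35·65.36 + 0.19·27 + 0.27·1.71 = 42.8013.
Var(X) = E[X²] − (E[X])² = 42.8013 − 29.2789 = 13.5224.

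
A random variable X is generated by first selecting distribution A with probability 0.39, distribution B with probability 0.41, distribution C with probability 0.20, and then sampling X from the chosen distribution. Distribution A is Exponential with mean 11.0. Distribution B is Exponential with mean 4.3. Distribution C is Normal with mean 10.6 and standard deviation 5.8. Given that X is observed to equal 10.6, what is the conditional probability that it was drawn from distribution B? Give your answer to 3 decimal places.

Likelihoods f(10.6 | ·): A: 0.0346821; B: 0.0197672; C: 0.0687832.
Posterior ∝ prior × likelihood. Numerator for B: 0.41·0.0197672 = 0.00810455.
Normalizing constant: 0.39·0.0346821 + 0.41·0.0197672 + 0.2·0.0687832 = 0.0353872.
P(B | observation) = 0.00810455 / 0.0353872 = 0.229025.

0.229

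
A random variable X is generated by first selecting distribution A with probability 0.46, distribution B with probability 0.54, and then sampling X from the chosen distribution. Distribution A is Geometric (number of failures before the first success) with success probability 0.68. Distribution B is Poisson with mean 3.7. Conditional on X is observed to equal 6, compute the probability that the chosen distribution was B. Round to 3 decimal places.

Likelihoods P(X=6 | ·): A: 0.000730144; B: 0.0881025.
Posterior ∝ prior × likelihood. Numerator for B: 0.54·0.0881025 = 0.0475754.
Normalizing constant: 0.46·0.000730144 + 0.54·0.0881025 = 0.0479112.
P(B | observation) = 0.0475754 / 0.0479112 = 0.99299.

0.993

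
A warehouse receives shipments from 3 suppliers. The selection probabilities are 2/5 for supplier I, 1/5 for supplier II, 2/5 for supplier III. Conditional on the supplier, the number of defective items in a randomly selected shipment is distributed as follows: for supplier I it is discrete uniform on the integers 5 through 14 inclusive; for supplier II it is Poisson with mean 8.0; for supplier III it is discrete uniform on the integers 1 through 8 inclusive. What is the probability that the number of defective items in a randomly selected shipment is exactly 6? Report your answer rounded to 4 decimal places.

0.1144

Conditional on each supplier, P(X = 6): I: 0.1; II: 0.122138; III: 0.125.
By total probability, P(X = 6) = 0.4·0.1 + 0.2·0.122138 + 0.4·0.125 = 0.114428.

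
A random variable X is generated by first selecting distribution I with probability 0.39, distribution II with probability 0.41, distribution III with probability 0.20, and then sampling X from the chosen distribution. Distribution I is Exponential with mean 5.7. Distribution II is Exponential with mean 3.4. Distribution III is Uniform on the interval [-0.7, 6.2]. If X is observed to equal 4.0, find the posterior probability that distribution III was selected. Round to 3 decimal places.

0.290

Likelihoods f(4.0 | ·): I: 0.0869675; II: 0.0906956; III: 0.144928.
Posterior ∝ prior × likelihood. Numerator for III: 0.2·0.144928 = 0.0289855.
Normalizing constant: 0.39·0.0869675 + 0.41·0.0906956 + 0.2·0.144928 = 0.100088.
P(III | observation) = 0.0289855 / 0.100088 = 0.2896.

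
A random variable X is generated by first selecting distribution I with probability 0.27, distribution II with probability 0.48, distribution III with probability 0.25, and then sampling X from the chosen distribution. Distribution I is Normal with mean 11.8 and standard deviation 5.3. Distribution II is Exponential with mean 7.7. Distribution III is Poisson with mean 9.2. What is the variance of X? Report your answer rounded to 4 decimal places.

Per component, I: μ=11.8, E[X²]=167.33; II: μ=7.7, E[X²]=118.58; III: μ=9.2, E[X²]=93.84.
E[X] = 0.27·11.8 + 0.48·7.7 + 0.25·9.2 = 9.182.
E[X²] = 0.27·167.33 + 0.48·118.58 + 0.25·93.84 = 125.558.
Var(X) = E[X²] − (E[X])² = 125.558 − 84.3091 = 41.2484.

41.2484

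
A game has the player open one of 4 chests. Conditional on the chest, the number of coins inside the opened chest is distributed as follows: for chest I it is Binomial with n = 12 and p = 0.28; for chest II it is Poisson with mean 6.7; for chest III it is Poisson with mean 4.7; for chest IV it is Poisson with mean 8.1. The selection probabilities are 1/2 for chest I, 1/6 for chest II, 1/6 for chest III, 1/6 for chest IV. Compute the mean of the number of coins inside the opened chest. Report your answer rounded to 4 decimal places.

Component means — I: 3.36; II: 6.7; III: 4.7; IV: 8.1.
E[X] = 0.5·3.36 + 0.166667·6.7 + 0.166667·4.7 + 0.166667·8.1 = 4.93.

4.9300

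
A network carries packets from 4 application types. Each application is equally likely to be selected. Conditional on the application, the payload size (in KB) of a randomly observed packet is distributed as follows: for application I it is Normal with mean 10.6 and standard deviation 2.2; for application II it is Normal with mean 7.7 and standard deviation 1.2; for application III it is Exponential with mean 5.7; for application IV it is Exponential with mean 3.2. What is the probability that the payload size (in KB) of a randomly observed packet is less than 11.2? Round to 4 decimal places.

Conditional on each application, P(X < 11.2): I: 0.607469; II: 0.998231; III: 0.859832; IV: 0.969803.
By total probability, P(X < 11.2) = 0.25·0.607469 + 0.25·0.998231 + 0.25·0.859832 + 0.25·0.969803 = 0.858834.

0.8588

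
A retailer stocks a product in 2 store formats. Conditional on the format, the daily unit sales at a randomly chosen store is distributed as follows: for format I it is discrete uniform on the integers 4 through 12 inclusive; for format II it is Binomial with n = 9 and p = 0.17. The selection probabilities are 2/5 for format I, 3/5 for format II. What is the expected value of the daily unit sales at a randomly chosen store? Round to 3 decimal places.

4.118

Component means — I: 8; II: 1.53.
E[X] = 0.4·8 + 0.6·1.53 = 4.118.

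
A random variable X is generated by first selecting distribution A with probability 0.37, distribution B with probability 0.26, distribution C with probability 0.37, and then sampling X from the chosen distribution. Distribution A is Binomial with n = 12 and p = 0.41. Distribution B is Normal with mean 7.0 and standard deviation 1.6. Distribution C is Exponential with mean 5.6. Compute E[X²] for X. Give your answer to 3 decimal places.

46.642

For each component E[X²] = Var + (mean)², giving A: 27.1092; B: 51.56; C: 62.72.
Overall E[X²] = 0.37·27.1092 + 0.26·51.56 + 0.37·62.72 = 46.6424.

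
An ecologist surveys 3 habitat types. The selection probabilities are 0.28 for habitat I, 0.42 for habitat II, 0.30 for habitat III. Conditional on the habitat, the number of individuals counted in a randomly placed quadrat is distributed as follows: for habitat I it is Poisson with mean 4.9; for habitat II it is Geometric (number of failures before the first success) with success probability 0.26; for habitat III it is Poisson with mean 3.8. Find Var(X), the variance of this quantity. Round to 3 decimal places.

7.822

Per component, I: μ=4.9, E[X²]=28.91; II: μ=2.84615, E[X²]=19.0473; III: μ=3.8, E[X²]=18.24.
E[X] = 0.28·4.9 + 0.42·2.84615 + 0.3·3.8 = 3.70738.
E[X²] = 0.28·28.91 + 0.42·19.0473 + 0.3·18.24 = 21.5667.
Var(X) = E[X²] − (E[X])² = 21.5667 − 13.7447 = 7.82198.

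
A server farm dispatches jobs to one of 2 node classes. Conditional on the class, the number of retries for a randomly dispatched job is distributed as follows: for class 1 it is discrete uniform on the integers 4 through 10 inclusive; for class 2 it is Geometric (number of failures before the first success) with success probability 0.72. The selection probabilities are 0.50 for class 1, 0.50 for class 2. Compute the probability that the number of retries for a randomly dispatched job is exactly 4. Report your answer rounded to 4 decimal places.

0.0736

Conditional on each class, P(X = 4): 1: 0.142857; 2: 0.00442552.
By total probability, P(X = 4) = 0.5·0.142857 + 0.5·0.00442552 = 0.0736413.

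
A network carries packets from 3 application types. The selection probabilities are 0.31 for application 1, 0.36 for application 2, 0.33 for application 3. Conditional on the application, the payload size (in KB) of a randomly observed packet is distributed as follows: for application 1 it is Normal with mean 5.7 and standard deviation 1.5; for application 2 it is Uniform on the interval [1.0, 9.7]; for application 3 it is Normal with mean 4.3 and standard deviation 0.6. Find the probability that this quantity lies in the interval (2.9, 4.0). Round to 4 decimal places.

Conditional on each application, P(2.9 < X < 4.0): 1: 0.0975631; 2: 0.126437; 3: 0.298722.
By total probability, P(2.9 < X < 4.0) = 0.31·0.0975631 + 0.36·0.126437 + 0.33·0.298722 = 0.17434.

0.1743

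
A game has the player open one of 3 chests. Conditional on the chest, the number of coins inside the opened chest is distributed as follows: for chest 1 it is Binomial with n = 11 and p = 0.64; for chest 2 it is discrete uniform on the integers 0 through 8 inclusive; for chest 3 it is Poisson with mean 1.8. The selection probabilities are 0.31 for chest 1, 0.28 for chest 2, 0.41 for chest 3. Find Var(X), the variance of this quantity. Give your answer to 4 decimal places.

Per component, 1: μ=7.04, E[X²]=52.096; 2: μ=4, E[X²]=22.6667; 3: μ=1.8, E[X²]=5.04.
E[X] = 0.31·7.04 + 0.28·4 + 0.41·1.8 = 4.0404.
E[X²] = 0.31·52.096 + 0.28·22.6667 + 0.41·5.04 = 24.5628.
Var(X) = E[X²] − (E[X])² = 24.5628 − 16.3248 = 8.23799.

8.2380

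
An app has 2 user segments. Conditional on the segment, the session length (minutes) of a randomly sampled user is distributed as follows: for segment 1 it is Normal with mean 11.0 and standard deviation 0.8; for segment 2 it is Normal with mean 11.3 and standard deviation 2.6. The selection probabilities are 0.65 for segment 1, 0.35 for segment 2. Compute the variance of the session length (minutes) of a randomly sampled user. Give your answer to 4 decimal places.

2.8025

Per component, 1: μ=11, E[X²]=121.64; 2: μ=11.3, E[X²]=134.45.
E[X] = 0.65·11 + 0.35·11.3 = 11.105.
E[X²] = 0.65·121.64 + 0.35·134.45 = 126.124.
Var(X) = E[X²] − (E[X])² = 126.124 − 123.321 = 2.80248.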